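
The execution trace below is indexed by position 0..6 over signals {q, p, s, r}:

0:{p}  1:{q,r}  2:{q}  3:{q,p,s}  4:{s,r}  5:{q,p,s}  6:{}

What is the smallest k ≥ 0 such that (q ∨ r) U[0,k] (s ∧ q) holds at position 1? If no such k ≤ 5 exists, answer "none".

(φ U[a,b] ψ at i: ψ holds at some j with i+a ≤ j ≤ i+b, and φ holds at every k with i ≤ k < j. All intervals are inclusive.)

2

Need earliest j ≥ 1 with (s ∧ q), and (q ∨ r) at every k in [1,j-1].
  j=1: rhs fails.
  j=2: rhs fails.
  j=3: rhs holds; lhs holds on [1,2]. k = 2.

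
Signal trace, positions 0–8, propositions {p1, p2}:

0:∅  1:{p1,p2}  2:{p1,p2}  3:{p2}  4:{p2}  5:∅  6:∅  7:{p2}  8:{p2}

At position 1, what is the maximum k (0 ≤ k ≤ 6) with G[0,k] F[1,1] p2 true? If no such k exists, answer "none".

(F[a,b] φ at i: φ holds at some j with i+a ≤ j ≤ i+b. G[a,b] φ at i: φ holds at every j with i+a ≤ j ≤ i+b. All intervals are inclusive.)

2

F[1,1] p2 must hold from j=1 onward; find where it first fails.
  j=1: holds
  j=2: holds
  j=3: holds
  j=4: fails
Holds on [1,3], so largest k = 2.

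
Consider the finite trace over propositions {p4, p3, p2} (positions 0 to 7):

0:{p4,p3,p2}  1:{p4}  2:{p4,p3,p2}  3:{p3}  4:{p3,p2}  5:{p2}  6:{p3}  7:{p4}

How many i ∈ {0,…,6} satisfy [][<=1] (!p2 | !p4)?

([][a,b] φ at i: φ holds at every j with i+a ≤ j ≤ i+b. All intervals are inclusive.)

Evaluate at each i in [0,6]:
  i=0: ✗ (fails at j=0)
  i=1: ✗ (fails at j=2)
  i=2: ✗ (fails at j=2)
  i=3: ✓ (all of [3,4])
  i=4: ✓ (all of [4,5])
  i=5: ✓ (all of [5,6])
  i=6: ✓ (all of [6,7])
Positions where it holds: {3, 4, 5, 6} → 4.

4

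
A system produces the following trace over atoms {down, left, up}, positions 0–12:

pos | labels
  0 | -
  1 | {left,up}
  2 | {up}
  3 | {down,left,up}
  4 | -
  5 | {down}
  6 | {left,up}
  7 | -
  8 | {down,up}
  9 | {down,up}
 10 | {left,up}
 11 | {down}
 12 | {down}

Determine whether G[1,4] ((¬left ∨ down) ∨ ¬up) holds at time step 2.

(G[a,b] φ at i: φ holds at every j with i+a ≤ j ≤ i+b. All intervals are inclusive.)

Does not hold

Check ((¬left ∨ down) ∨ ¬up) at every j in [3,6]:
  j=3: true
  j=4: true
  j=5: true
  j=6: false
Fails at j=6 → formula fails.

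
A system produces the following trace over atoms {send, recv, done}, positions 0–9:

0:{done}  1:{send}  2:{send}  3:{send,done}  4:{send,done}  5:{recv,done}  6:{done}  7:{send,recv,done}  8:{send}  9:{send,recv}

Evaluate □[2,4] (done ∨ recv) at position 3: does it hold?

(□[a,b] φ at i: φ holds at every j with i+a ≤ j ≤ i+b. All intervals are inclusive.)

Check (done ∨ recv) at every j in [5,7]:
  j=5: true
  j=6: true
  j=7: true
All positions satisfy it → formula holds.

True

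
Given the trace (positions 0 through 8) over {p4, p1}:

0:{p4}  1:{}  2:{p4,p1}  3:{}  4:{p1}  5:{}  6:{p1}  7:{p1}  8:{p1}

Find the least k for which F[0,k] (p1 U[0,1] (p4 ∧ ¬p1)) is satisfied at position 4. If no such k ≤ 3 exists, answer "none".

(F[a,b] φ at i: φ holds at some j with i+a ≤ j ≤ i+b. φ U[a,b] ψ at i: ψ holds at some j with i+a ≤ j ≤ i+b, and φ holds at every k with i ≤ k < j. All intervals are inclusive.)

Scan j = 4,5,… for (p1 U[0,1] (p4 ∧ ¬p1)):
  j=4: fails
  j=5: fails
  j=6: fails
  j=7: fails
No j in [4,7] satisfies it → none.

none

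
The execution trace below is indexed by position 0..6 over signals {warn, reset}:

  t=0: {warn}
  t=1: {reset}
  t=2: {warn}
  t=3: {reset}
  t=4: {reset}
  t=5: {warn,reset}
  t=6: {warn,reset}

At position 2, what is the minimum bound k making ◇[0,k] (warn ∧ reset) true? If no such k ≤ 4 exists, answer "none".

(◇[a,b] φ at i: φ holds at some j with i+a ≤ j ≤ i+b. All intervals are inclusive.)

3

Scan j = 2,3,… for (warn ∧ reset):
  j=2: fails
  j=3: fails
  j=4: fails
  j=5: holds
First hit at j=5, so smallest k = 5-2 = 3.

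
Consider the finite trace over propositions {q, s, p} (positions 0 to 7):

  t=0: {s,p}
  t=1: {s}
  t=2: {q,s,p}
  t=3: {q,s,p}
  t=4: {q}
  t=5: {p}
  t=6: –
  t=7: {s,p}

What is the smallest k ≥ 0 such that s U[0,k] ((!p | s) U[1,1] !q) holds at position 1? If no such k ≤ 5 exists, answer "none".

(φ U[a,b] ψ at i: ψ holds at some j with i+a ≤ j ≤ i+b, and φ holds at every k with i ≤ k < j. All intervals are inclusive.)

3

Need earliest j ≥ 1 with ((!p | s) U[1,1] !q), and s at every k in [1,j-1].
  j=1: rhs fails.
  j=2: rhs fails.
  j=3: rhs fails.
  j=4: rhs holds; lhs holds on [1,3]. k = 3.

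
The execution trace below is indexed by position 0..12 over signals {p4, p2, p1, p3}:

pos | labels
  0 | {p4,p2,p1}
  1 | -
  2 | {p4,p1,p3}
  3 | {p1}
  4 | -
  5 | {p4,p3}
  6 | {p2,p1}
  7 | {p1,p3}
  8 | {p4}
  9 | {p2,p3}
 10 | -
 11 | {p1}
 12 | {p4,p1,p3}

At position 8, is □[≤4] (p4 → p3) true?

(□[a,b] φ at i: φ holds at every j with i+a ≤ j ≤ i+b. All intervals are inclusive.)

No

Check (p4 → p3) at every j in [8,12]:
  j=8: antecedent true; consequent false → ✗
  j=9: antecedent false → ✓
  j=10: antecedent false → ✓
  j=11: antecedent false → ✓
  j=12: antecedent true; consequent true → ✓
Fails at j=8 → formula fails.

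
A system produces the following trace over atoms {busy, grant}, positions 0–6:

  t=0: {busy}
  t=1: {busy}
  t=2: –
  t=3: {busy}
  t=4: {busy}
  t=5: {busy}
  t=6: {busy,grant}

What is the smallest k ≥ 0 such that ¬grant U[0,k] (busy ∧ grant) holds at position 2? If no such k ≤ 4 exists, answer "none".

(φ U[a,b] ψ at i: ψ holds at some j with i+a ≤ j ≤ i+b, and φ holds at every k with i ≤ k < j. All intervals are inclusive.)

Need earliest j ≥ 2 with (busy ∧ grant), and ¬grant at every k in [2,j-1].
  j=2: rhs fails.
  j=3: rhs fails.
  j=4: rhs fails.
  j=5: rhs fails.
  j=6: rhs holds; lhs holds on [2,5]. k = 4.

4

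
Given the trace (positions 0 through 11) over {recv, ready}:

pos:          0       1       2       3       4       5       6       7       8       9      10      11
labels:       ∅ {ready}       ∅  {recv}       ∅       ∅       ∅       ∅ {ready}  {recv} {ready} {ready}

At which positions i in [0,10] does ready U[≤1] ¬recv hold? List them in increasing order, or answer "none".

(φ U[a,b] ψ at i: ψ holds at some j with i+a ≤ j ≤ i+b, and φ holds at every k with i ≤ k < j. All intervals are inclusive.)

0, 1, 2, 4, 5, 6, 7, 8, 10

Evaluate at each i in [0,10]:
  i=0: ✓ (rhs at j=0)
  i=1: ✓ (rhs at j=1)
  i=2: ✓ (rhs at j=2)
  i=3: ✗ (lhs fails at k=3 before rhs at j=4)
  i=4: ✓ (rhs at j=4)
  i=5: ✓ (rhs at j=5)
  i=6: ✓ (rhs at j=6)
  i=7: ✓ (rhs at j=7)
  i=8: ✓ (rhs at j=8)
  i=9: ✗ (lhs fails at k=9 before rhs at j=10)
  i=10: ✓ (rhs at j=10)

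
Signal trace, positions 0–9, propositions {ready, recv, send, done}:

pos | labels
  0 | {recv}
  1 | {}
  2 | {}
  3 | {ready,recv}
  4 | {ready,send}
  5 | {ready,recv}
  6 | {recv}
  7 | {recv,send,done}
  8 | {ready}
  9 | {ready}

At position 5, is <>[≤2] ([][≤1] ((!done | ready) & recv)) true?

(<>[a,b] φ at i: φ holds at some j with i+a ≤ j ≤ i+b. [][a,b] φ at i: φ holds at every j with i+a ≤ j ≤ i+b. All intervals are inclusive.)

True

Check [][≤1] ((!done | ready) & recv) at each j in [5,7]:
  j=5: holds on [5,6]
  j=6: fails at 7
  j=7: fails at 7
Found at j=5 → formula holds.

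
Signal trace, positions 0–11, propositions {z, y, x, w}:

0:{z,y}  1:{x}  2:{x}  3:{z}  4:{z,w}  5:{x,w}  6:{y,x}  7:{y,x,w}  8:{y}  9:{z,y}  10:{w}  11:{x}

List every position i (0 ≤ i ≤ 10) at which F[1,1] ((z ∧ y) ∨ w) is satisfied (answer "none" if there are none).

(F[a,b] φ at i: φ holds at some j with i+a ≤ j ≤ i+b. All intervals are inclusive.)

Evaluate at each i in [0,10]:
  i=0: ✗ (none in [1,1])
  i=1: ✗ (none in [2,2])
  i=2: ✗ (none in [3,3])
  i=3: ✓ (witness j=4)
  i=4: ✓ (witness j=5)
  i=5: ✗ (none in [6,6])
  i=6: ✓ (witness j=7)
  i=7: ✗ (none in [8,8])
  i=8: ✓ (witness j=9)
  i=9: ✓ (witness j=10)
  i=10: ✗ (none in [11,11])

3, 4, 6, 8, 9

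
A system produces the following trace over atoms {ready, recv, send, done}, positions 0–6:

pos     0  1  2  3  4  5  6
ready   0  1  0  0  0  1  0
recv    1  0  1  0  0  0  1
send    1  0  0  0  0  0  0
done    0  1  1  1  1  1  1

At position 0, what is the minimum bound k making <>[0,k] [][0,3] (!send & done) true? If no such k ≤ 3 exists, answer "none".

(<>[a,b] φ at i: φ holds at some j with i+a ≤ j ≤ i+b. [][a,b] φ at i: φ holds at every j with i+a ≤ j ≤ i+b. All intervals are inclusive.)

1

Scan j = 0,1,… for [][0,3] (!send & done):
  j=0: fails
  j=1: holds
First hit at j=1, so smallest k = 1-0 = 1.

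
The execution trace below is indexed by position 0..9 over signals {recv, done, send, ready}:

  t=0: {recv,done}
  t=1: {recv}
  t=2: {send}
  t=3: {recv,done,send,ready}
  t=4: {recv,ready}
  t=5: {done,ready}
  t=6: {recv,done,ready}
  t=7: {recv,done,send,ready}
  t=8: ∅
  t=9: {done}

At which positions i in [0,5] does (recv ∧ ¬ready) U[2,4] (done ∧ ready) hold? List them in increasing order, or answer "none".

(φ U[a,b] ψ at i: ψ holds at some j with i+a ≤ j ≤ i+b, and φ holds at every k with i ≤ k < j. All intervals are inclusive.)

none

Evaluate at each i in [0,5]:
  i=0: ✗ (lhs fails at k=2 before rhs at j=3)
  i=1: ✗ (lhs fails at k=2 before rhs at j=3)
  i=2: ✗ (lhs fails at k=2 before rhs at j=5)
  i=3: ✗ (lhs fails at k=3 before rhs at j=5)
  i=4: ✗ (lhs fails at k=4 before rhs at j=6)
  i=5: ✗ (lhs fails at k=5 before rhs at j=7)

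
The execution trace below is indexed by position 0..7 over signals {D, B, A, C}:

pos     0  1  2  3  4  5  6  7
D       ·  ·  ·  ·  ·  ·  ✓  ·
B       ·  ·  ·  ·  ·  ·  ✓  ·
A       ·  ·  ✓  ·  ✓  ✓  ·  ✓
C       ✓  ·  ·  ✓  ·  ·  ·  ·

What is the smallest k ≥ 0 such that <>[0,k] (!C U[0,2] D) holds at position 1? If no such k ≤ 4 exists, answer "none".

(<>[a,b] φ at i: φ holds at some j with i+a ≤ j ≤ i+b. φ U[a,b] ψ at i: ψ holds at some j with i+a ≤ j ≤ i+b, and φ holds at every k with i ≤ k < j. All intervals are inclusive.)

3

Scan j = 1,2,… for (!C U[0,2] D):
  j=1: fails
  j=2: fails
  j=3: fails
  j=4: holds
First hit at j=4, so smallest k = 4-1 = 3.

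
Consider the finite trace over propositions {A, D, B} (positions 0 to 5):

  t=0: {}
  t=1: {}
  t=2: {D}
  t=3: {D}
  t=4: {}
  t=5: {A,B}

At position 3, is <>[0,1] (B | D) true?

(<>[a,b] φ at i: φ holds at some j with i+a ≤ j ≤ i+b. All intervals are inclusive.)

Holds

Check (B | D) at each j in [3,4]:
  j=3: true
  j=4: false
Found at j=3 → formula holds.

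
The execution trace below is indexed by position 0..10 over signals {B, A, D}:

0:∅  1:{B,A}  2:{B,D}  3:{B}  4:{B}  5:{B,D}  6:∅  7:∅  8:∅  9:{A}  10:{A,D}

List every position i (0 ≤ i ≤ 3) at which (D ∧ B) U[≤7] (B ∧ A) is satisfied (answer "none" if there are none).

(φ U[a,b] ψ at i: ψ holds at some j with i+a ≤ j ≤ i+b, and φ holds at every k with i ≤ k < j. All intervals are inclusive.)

Evaluate at each i in [0,3]:
  i=0: ✗ (lhs fails at k=0 before rhs at j=1)
  i=1: ✓ (rhs at j=1)
  i=2: ✗ (no rhs in [2,9])
  i=3: ✗ (no rhs in [3,10])

1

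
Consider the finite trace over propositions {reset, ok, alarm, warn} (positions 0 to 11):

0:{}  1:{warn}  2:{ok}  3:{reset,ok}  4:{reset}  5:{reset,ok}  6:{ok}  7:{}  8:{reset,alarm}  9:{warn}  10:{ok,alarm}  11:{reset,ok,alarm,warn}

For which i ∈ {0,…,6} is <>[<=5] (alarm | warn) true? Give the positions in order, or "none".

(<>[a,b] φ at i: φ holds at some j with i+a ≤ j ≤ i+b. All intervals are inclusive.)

Evaluate at each i in [0,6]:
  i=0: ✓ (witness j=1)
  i=1: ✓ (witness j=1)
  i=2: ✗ (none in [2,7])
  i=3: ✓ (witness j=8)
  i=4: ✓ (witness j=8)
  i=5: ✓ (witness j=8)
  i=6: ✓ (witness j=8)

0, 1, 3, 4, 5, 6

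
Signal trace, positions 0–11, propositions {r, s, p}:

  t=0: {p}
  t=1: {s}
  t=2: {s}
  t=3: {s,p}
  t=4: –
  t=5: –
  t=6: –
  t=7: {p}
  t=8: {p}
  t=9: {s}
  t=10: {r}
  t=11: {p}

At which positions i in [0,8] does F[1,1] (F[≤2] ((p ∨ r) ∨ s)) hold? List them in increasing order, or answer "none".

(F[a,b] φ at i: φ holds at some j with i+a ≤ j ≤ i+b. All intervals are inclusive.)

0, 1, 2, 4, 5, 6, 7, 8

Evaluate at each i in [0,8]:
  i=0: ✓ (witness j=1)
  i=1: ✓ (witness j=2)
  i=2: ✓ (witness j=3)
  i=3: ✗ (none in [4,4])
  i=4: ✓ (witness j=5)
  i=5: ✓ (witness j=6)
  i=6: ✓ (witness j=7)
  i=7: ✓ (witness j=8)
  i=8: ✓ (witness j=9)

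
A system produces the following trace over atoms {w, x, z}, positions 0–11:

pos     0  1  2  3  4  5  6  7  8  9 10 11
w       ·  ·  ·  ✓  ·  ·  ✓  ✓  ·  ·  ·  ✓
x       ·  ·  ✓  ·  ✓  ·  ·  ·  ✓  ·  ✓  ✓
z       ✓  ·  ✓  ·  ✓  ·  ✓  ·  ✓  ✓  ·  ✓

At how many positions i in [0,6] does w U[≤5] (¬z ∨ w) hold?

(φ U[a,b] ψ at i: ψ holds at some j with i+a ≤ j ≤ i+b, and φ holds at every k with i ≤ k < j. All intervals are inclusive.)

Evaluate at each i in [0,6]:
  i=0: ✗ (lhs fails at k=0 before rhs at j=1)
  i=1: ✓ (rhs at j=1)
  i=2: ✗ (lhs fails at k=2 before rhs at j=3)
  i=3: ✓ (rhs at j=3)
  i=4: ✗ (lhs fails at k=4 before rhs at j=5)
  i=5: ✓ (rhs at j=5)
  i=6: ✓ (rhs at j=6)
Positions where it holds: {1, 3, 5, 6} → 4.

4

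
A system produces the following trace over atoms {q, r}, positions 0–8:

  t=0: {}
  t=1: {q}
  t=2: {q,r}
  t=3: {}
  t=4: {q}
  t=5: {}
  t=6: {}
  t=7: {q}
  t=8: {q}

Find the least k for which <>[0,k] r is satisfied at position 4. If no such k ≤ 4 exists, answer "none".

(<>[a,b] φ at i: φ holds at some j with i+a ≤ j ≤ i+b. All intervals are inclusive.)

none

Scan j = 4,5,… for r:
  j=4: fails
  j=5: fails
  j=6: fails
  j=7: fails
  j=8: fails
No j in [4,8] satisfies it → none.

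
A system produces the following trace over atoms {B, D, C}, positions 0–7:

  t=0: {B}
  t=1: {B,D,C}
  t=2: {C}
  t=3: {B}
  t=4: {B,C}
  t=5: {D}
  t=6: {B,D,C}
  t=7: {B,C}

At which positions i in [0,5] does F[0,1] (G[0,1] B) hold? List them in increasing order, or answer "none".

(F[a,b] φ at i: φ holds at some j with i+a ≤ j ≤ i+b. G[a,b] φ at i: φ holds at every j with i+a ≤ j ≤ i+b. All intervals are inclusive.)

0, 2, 3, 5

Evaluate at each i in [0,5]:
  i=0: ✓ (witness j=0)
  i=1: ✗ (none in [1,2])
  i=2: ✓ (witness j=3)
  i=3: ✓ (witness j=3)
  i=4: ✗ (none in [4,5])
  i=5: ✓ (witness j=6)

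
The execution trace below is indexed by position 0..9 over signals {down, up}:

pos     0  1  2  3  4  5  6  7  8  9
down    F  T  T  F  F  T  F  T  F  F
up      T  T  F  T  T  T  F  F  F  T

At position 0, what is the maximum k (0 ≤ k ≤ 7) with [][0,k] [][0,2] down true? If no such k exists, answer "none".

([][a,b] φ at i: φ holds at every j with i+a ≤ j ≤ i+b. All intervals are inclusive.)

[][0,2] down must hold from j=0 onward; find where it first fails.
  j=0: fails → no k works.

none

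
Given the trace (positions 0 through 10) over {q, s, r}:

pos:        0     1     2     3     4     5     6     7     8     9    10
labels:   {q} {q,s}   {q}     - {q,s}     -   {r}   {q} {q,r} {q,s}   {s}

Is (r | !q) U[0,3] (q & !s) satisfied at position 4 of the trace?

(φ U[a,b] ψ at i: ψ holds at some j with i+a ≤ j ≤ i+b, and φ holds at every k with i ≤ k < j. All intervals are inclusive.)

False

Need some j in [4,7] with (q & !s), and (r | !q) at every k in [4,j-1].
  j=4: (q & !s) false.
  j=5: (q & !s) false.
  j=6: (q & !s) false.
  j=7: (q & !s) holds, but (r | !q) fails at k=4 → not this j.
No j in the window works → until fails.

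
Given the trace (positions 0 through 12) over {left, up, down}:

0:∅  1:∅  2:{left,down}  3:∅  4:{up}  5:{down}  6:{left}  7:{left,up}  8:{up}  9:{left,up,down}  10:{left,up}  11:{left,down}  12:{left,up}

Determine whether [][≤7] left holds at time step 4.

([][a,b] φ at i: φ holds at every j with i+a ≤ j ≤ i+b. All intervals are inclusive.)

Check left at every j in [4,11]:
  j=4: false
  j=5: false
  j=6: true
  j=7: true
  j=8: false
  j=9: true
  j=10: true
  j=11: true
Fails at j=4 → formula fails.

No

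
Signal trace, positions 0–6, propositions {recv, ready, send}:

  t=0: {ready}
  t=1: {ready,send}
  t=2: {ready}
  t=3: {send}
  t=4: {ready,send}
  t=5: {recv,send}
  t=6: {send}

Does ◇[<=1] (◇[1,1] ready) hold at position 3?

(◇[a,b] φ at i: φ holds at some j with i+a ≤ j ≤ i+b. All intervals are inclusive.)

Yes

Check ◇[1,1] ready at each j in [3,4]:
  j=3: holds (witness at 4)
  j=4: fails (none in [5,5])
Found at j=3 → formula holds.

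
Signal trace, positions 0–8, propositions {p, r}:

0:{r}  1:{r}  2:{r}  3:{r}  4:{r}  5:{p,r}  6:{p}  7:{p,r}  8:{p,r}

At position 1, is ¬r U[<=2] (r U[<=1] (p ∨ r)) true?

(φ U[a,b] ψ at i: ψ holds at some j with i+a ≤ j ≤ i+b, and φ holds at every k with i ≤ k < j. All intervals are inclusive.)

Need some j in [1,3] with (r U[<=1] (p ∨ r)), and ¬r at every k in [1,j-1].
  j=1: (r U[<=1] (p ∨ r)) holds; no prefix to check → satisfied.

Holds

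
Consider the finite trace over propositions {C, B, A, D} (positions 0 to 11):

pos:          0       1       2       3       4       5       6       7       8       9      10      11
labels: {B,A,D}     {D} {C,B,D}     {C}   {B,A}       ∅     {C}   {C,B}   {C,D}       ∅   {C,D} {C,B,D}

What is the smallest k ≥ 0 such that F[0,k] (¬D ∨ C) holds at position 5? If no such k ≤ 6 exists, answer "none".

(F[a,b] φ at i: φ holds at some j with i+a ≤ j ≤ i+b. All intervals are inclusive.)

Scan j = 5,6,… for (¬D ∨ C):
  j=5: holds
First hit at j=5, so smallest k = 5-5 = 0.

0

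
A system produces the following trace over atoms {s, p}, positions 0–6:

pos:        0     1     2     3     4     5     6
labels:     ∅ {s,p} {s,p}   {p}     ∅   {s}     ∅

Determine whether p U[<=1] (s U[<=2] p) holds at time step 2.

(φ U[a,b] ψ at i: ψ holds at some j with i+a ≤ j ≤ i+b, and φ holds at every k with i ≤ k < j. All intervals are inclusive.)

Need some j in [2,3] with (s U[<=2] p), and p at every k in [2,j-1].
  j=2: (s U[<=2] p) holds; no prefix to check → satisfied.

Yes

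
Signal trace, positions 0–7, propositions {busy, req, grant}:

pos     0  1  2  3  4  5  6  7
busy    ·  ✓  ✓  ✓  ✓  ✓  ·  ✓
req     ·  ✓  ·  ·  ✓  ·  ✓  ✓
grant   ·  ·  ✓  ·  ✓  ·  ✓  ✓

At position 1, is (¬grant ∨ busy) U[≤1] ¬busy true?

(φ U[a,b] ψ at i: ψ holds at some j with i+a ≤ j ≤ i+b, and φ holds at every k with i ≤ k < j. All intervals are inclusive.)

No

Need some j in [1,2] with ¬busy, and (¬grant ∨ busy) at every k in [1,j-1].
  j=1: ¬busy false.
  j=2: ¬busy false.
No j in the window works → until fails.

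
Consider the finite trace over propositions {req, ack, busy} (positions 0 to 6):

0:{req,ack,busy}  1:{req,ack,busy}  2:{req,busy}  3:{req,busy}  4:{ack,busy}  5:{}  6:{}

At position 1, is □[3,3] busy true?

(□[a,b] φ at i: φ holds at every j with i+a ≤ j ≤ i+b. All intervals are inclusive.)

True

Check busy at every j in [4,4]:
  j=4: true
All positions satisfy it → formula holds.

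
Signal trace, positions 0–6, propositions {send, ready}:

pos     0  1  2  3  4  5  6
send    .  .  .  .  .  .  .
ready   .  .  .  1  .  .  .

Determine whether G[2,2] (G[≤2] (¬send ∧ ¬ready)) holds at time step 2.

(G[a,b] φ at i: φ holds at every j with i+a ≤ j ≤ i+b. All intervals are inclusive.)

True

Check G[≤2] (¬send ∧ ¬ready) at every j in [4,4]:
  j=4: holds on [4,6]
All positions satisfy it → formula holds.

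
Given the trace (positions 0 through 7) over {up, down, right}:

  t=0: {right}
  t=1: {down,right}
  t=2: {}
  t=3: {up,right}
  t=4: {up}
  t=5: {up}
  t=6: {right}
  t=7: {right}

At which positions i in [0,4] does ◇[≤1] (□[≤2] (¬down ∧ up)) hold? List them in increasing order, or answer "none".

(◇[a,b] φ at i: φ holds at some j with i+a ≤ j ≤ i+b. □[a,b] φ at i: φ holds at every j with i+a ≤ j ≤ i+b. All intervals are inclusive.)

Evaluate at each i in [0,4]:
  i=0: ✗ (none in [0,1])
  i=1: ✗ (none in [1,2])
  i=2: ✓ (witness j=3)
  i=3: ✓ (witness j=3)
  i=4: ✗ (none in [4,5])

2, 3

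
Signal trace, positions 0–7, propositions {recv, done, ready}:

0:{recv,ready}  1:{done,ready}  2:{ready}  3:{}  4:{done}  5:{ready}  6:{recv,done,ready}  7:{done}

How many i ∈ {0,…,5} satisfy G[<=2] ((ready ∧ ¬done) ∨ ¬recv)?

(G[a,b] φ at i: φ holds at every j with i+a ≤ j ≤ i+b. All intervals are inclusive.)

Evaluate at each i in [0,5]:
  i=0: ✓ (all of [0,2])
  i=1: ✓ (all of [1,3])
  i=2: ✓ (all of [2,4])
  i=3: ✓ (all of [3,5])
  i=4: ✗ (fails at j=6)
  i=5: ✗ (fails at j=6)
Positions where it holds: {0, 1, 2, 3} → 4.

4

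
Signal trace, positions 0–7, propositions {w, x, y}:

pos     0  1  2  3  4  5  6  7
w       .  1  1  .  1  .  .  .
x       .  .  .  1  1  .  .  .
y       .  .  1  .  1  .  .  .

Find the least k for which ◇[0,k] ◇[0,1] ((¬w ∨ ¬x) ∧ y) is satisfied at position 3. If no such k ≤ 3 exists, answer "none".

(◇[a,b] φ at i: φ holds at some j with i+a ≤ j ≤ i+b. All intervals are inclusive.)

none

Scan j = 3,4,… for ◇[0,1] ((¬w ∨ ¬x) ∧ y):
  j=3: fails
  j=4: fails
  j=5: fails
  j=6: fails
No j in [3,6] satisfies it → none.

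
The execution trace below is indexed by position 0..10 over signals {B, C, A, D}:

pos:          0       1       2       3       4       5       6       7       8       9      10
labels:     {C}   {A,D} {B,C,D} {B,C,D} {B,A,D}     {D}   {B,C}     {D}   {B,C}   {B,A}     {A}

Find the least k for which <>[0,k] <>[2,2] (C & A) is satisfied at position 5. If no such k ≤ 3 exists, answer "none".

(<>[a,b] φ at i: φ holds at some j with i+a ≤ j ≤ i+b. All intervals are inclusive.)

Scan j = 5,6,… for <>[2,2] (C & A):
  j=5: fails
  j=6: fails
  j=7: fails
  j=8: fails
No j in [5,8] satisfies it → none.

none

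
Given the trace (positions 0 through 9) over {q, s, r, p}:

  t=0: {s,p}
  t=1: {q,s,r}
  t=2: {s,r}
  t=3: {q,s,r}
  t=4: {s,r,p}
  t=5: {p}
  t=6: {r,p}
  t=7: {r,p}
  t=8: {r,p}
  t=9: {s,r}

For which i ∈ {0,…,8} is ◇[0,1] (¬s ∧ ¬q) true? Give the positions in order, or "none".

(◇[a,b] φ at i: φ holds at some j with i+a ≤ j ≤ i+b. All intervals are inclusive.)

4, 5, 6, 7, 8

Evaluate at each i in [0,8]:
  i=0: ✗ (none in [0,1])
  i=1: ✗ (none in [1,2])
  i=2: ✗ (none in [2,3])
  i=3: ✗ (none in [3,4])
  i=4: ✓ (witness j=5)
  i=5: ✓ (witness j=5)
  i=6: ✓ (witness j=6)
  i=7: ✓ (witness j=7)
  i=8: ✓ (witness j=8)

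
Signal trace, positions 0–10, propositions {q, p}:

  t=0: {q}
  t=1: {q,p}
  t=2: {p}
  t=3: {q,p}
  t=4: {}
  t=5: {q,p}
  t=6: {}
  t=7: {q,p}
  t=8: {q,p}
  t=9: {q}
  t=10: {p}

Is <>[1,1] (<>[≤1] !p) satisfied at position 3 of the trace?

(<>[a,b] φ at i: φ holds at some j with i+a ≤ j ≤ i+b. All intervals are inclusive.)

Check <>[≤1] !p at each j in [4,4]:
  j=4: holds (witness at 4)
Found at j=4 → formula holds.

True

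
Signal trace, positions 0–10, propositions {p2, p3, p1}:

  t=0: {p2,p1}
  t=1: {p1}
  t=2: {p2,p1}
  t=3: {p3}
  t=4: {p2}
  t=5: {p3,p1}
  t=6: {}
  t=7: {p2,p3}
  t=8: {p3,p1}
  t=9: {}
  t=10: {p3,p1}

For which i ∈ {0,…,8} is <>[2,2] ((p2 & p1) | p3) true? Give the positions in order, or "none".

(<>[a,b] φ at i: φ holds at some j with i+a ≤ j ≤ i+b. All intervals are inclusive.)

Evaluate at each i in [0,8]:
  i=0: ✓ (witness j=2)
  i=1: ✓ (witness j=3)
  i=2: ✗ (none in [4,4])
  i=3: ✓ (witness j=5)
  i=4: ✗ (none in [6,6])
  i=5: ✓ (witness j=7)
  i=6: ✓ (witness j=8)
  i=7: ✗ (none in [9,9])
  i=8: ✓ (witness j=10)

0, 1, 3, 5, 6, 8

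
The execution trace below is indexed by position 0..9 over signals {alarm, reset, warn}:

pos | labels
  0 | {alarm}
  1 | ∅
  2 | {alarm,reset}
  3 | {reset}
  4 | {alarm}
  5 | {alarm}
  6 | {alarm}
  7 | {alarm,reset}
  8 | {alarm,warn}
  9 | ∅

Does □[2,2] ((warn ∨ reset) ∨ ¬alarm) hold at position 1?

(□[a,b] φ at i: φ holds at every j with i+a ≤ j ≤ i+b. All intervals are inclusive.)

True

Check ((warn ∨ reset) ∨ ¬alarm) at every j in [3,3]:
  j=3: true
All positions satisfy it → formula holds.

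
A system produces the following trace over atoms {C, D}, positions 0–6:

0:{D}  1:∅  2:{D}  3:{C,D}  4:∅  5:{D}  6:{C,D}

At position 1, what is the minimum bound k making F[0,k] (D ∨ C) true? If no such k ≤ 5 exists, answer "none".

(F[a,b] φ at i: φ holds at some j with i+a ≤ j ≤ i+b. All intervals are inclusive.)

1

Scan j = 1,2,… for (D ∨ C):
  j=1: fails
  j=2: holds
First hit at j=2, so smallest k = 2-1 = 1.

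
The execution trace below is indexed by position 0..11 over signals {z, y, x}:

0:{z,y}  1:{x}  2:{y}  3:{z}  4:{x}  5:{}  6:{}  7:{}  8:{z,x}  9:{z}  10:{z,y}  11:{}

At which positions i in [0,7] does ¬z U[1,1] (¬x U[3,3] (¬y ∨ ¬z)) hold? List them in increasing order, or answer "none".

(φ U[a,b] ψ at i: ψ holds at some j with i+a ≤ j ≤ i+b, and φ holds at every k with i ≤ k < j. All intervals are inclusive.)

Evaluate at each i in [0,7]:
  i=0: ✗ (no rhs in [1,1])
  i=1: ✗ (no rhs in [2,2])
  i=2: ✗ (no rhs in [3,3])
  i=3: ✗ (no rhs in [4,4])
  i=4: ✓ (rhs at j=5; lhs holds on [4,4])
  i=5: ✗ (no rhs in [6,6])
  i=6: ✗ (no rhs in [7,7])
  i=7: ✗ (no rhs in [8,8])

4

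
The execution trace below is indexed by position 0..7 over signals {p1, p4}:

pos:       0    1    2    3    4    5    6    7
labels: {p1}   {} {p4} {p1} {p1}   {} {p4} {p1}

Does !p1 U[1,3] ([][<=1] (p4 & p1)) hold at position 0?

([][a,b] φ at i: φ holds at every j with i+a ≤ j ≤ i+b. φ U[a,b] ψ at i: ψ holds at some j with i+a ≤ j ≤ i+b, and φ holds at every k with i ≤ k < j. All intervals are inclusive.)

Does not hold

Need some j in [1,3] with [][<=1] (p4 & p1), and !p1 at every k in [0,j-1].
  j=1: [][<=1] (p4 & p1) — fails at 1.
  j=2: [][<=1] (p4 & p1) — fails at 2.
  j=3: [][<=1] (p4 & p1) — fails at 3.
No j in the window works → until fails.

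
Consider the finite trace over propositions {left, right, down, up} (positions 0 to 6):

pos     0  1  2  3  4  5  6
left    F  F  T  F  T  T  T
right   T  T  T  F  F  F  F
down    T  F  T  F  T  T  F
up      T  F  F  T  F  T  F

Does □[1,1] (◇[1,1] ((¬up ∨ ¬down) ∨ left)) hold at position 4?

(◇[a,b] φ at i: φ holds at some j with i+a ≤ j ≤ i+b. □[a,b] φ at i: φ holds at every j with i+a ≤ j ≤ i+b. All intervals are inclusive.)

Check ◇[1,1] ((¬up ∨ ¬down) ∨ left) at every j in [5,5]:
  j=5: holds (witness at 6)
All positions satisfy it → formula holds.

Holds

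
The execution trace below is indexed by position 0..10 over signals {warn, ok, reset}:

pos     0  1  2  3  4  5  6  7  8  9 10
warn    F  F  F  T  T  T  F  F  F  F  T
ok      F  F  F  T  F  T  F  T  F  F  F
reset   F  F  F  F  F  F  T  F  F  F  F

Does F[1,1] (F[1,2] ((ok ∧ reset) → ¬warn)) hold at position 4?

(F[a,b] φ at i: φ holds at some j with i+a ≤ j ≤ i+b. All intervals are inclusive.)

True

Check F[1,2] ((ok ∧ reset) → ¬warn) at each j in [5,5]:
  j=5: holds (witness at 6)
Found at j=5 → formula holds.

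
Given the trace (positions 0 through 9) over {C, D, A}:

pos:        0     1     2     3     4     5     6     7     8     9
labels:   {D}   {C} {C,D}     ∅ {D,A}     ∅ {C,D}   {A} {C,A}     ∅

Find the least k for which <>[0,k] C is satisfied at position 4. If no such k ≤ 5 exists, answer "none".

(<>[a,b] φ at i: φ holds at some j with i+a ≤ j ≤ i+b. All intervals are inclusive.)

2

Scan j = 4,5,… for C:
  j=4: fails
  j=5: fails
  j=6: holds
First hit at j=6, so smallest k = 6-4 = 2.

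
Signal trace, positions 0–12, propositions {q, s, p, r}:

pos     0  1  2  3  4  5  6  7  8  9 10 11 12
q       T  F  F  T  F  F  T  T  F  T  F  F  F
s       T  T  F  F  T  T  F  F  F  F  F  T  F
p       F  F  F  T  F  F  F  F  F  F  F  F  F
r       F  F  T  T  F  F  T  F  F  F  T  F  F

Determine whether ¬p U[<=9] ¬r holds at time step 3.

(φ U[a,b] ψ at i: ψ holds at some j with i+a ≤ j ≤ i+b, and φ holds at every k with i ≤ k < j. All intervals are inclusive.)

Does not hold

Need some j in [3,12] with ¬r, and ¬p at every k in [3,j-1].
  j=3: ¬r false.
  j=4: ¬r holds, but ¬p fails at k=3 → not this j.
  j=5: ¬r holds, but ¬p fails at k=3 → not this j.
  j=6: ¬r false.
  j=7: ¬r holds, but ¬p fails at k=3 → not this j.
  j=8: ¬r holds, but ¬p fails at k=3 → not this j.
  j=9: ¬r holds, but ¬p fails at k=3 → not this j.
  j=10: ¬r false.
  j=11: ¬r holds, but ¬p fails at k=3 → not this j.
  j=12: ¬r holds, but ¬p fails at k=3 → not this j.
No j in the window works → until fails.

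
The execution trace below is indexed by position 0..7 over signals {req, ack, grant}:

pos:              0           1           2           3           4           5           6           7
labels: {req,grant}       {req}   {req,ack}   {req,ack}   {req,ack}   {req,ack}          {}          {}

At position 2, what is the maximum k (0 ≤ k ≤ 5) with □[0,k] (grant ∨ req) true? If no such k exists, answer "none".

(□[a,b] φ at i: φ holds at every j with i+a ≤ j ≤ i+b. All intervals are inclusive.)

(grant ∨ req) must hold from j=2 onward; find where it first fails.
  j=2: holds
  j=3: holds
  j=4: holds
  j=5: holds
  j=6: fails
Holds on [2,5], so largest k = 3.

3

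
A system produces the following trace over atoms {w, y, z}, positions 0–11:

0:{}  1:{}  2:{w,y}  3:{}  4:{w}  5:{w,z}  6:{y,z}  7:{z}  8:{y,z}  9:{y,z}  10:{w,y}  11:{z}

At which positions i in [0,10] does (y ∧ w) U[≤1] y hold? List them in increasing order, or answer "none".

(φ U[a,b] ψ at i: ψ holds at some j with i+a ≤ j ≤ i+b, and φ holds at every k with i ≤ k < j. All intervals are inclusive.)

2, 6, 8, 9, 10

Evaluate at each i in [0,10]:
  i=0: ✗ (no rhs in [0,1])
  i=1: ✗ (lhs fails at k=1 before rhs at j=2)
  i=2: ✓ (rhs at j=2)
  i=3: ✗ (no rhs in [3,4])
  i=4: ✗ (no rhs in [4,5])
  i=5: ✗ (lhs fails at k=5 before rhs at j=6)
  i=6: ✓ (rhs at j=6)
  i=7: ✗ (lhs fails at k=7 before rhs at j=8)
  i=8: ✓ (rhs at j=8)
  i=9: ✓ (rhs at j=9)
  i=10: ✓ (rhs at j=10)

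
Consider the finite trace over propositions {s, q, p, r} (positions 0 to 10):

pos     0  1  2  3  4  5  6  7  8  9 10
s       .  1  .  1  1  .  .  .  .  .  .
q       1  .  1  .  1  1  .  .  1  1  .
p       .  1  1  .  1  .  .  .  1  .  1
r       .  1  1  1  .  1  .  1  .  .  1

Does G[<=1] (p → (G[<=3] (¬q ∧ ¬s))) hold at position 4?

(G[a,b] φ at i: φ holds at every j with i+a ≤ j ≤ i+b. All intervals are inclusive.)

No

Check (p → (G[<=3] (¬q ∧ ¬s))) at every j in [4,5]:
  j=4: antecedent true; consequent fails at 4 → ✗
  j=5: antecedent false → ✓
Fails at j=4 → formula fails.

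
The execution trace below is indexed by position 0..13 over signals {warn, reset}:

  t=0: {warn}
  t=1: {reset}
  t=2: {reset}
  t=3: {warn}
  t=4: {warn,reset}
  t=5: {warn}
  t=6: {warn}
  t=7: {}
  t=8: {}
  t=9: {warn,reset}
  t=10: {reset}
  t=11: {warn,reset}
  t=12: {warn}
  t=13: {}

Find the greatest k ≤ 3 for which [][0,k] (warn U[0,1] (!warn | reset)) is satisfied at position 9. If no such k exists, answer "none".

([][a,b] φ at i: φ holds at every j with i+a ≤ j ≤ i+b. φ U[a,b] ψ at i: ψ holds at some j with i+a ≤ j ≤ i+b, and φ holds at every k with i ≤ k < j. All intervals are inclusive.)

(warn U[0,1] (!warn | reset)) must hold from j=9 onward; find where it first fails.
  j=9: holds
  j=10: holds
  j=11: holds
  j=12: holds
Holds through j=12; largest k = 3.

3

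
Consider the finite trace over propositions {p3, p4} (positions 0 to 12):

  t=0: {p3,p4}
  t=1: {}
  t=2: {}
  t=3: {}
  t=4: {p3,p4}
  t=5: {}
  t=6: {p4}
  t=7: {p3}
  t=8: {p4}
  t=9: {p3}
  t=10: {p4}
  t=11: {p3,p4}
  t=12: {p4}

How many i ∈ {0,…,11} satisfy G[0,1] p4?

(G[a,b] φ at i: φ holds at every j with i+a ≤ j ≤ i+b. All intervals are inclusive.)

Evaluate at each i in [0,11]:
  i=0: ✗ (fails at j=1)
  i=1: ✗ (fails at j=1)
  i=2: ✗ (fails at j=2)
  i=3: ✗ (fails at j=3)
  i=4: ✗ (fails at j=5)
  i=5: ✗ (fails at j=5)
  i=6: ✗ (fails at j=7)
  i=7: ✗ (fails at j=7)
  i=8: ✗ (fails at j=9)
  i=9: ✗ (fails at j=9)
  i=10: ✓ (all of [10,11])
  i=11: ✓ (all of [11,12])
Positions where it holds: {10, 11} → 2.

2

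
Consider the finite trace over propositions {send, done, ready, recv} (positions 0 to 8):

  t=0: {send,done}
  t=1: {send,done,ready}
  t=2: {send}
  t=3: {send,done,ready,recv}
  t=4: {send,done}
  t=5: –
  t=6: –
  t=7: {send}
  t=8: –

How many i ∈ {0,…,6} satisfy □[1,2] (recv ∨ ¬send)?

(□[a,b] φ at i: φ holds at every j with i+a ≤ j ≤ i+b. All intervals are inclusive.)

Evaluate at each i in [0,6]:
  i=0: ✗ (fails at j=1)
  i=1: ✗ (fails at j=2)
  i=2: ✗ (fails at j=4)
  i=3: ✗ (fails at j=4)
  i=4: ✓ (all of [5,6])
  i=5: ✗ (fails at j=7)
  i=6: ✗ (fails at j=7)
Positions where it holds: {4} → 1.

1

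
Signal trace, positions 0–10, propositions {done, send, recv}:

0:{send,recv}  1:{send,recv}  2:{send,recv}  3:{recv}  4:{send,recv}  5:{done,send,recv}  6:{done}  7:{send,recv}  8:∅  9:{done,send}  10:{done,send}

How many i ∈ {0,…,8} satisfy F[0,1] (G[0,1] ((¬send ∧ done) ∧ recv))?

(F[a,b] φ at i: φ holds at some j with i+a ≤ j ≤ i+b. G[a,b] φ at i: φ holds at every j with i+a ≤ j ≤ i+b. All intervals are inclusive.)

Evaluate at each i in [0,8]:
  i=0: ✗ (none in [0,1])
  i=1: ✗ (none in [1,2])
  i=2: ✗ (none in [2,3])
  i=3: ✗ (none in [3,4])
  i=4: ✗ (none in [4,5])
  i=5: ✗ (none in [5,6])
  i=6: ✗ (none in [6,7])
  i=7: ✗ (none in [7,8])
  i=8: ✗ (none in [8,9])
Positions where it holds: {} → 0.

0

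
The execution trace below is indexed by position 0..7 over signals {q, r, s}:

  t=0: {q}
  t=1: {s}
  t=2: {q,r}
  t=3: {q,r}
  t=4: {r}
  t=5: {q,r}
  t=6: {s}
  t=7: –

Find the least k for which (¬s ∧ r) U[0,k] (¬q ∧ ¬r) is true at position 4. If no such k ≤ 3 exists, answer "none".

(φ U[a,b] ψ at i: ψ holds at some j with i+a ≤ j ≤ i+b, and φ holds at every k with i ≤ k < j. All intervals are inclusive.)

Need earliest j ≥ 4 with (¬q ∧ ¬r), and (¬s ∧ r) at every k in [4,j-1].
  j=4: rhs fails.
  j=5: rhs fails.
  j=6: rhs holds; lhs holds on [4,5]. k = 2.

2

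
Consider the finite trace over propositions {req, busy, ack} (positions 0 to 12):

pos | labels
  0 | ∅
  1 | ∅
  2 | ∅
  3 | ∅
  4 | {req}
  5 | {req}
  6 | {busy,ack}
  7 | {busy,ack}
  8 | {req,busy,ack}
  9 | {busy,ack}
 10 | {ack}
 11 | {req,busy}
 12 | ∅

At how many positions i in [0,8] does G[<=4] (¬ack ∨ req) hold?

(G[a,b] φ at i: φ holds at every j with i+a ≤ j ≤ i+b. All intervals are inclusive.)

Evaluate at each i in [0,8]:
  i=0: ✓ (all of [0,4])
  i=1: ✓ (all of [1,5])
  i=2: ✗ (fails at j=6)
  i=3: ✗ (fails at j=6)
  i=4: ✗ (fails at j=6)
  i=5: ✗ (fails at j=6)
  i=6: ✗ (fails at j=6)
  i=7: ✗ (fails at j=7)
  i=8: ✗ (fails at j=9)
Positions where it holds: {0, 1} → 2.

2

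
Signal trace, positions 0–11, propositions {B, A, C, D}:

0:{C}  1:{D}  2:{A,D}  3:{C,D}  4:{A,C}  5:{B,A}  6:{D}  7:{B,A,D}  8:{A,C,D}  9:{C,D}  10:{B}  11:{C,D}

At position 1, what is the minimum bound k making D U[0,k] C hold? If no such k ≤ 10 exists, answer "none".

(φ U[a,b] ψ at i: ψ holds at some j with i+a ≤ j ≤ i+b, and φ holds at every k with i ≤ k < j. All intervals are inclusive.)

2

Need earliest j ≥ 1 with C, and D at every k in [1,j-1].
  j=1: rhs fails.
  j=2: rhs fails.
  j=3: rhs holds; lhs holds on [1,2]. k = 2.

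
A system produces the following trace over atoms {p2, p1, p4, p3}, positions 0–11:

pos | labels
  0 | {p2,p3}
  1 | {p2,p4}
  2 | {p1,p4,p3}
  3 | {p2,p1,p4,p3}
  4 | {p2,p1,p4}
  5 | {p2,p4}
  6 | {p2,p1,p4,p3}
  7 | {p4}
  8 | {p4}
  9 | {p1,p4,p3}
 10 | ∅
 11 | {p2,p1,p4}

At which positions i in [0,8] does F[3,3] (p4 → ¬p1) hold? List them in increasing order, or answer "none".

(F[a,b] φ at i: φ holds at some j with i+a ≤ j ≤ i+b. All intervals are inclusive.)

2, 4, 5, 7

Evaluate at each i in [0,8]:
  i=0: ✗ (none in [3,3])
  i=1: ✗ (none in [4,4])
  i=2: ✓ (witness j=5)
  i=3: ✗ (none in [6,6])
  i=4: ✓ (witness j=7)
  i=5: ✓ (witness j=8)
  i=6: ✗ (none in [9,9])
  i=7: ✓ (witness j=10)
  i=8: ✗ (none in [11,11])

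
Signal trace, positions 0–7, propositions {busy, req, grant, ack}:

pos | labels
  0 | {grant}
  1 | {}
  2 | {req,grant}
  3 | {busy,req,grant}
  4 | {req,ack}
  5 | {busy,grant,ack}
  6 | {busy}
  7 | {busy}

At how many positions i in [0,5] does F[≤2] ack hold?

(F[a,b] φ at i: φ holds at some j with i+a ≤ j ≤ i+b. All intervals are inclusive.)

4

Evaluate at each i in [0,5]:
  i=0: ✗ (none in [0,2])
  i=1: ✗ (none in [1,3])
  i=2: ✓ (witness j=4)
  i=3: ✓ (witness j=4)
  i=4: ✓ (witness j=4)
  i=5: ✓ (witness j=5)
Positions where it holds: {2, 3, 4, 5} → 4.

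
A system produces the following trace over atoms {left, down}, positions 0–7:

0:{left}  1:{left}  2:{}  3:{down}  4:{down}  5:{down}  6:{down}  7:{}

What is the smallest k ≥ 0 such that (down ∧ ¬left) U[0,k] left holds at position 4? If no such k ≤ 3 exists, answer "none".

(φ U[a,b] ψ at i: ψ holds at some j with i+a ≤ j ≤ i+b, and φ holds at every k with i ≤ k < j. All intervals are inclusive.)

Need earliest j ≥ 4 with left, and (down ∧ ¬left) at every k in [4,j-1].
  j=4: rhs fails.
  j=5: rhs fails.
  j=6: rhs fails.
  j=7: rhs fails.
No witness within the range → none.

none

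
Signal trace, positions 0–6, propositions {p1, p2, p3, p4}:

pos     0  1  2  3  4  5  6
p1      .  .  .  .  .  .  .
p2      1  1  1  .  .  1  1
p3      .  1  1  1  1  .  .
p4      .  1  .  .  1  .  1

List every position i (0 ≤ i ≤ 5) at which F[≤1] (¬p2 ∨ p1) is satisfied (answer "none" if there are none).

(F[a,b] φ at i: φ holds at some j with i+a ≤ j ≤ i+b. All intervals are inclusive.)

Evaluate at each i in [0,5]:
  i=0: ✗ (none in [0,1])
  i=1: ✗ (none in [1,2])
  i=2: ✓ (witness j=3)
  i=3: ✓ (witness j=3)
  i=4: ✓ (witness j=4)
  i=5: ✗ (none in [5,6])

2, 3, 4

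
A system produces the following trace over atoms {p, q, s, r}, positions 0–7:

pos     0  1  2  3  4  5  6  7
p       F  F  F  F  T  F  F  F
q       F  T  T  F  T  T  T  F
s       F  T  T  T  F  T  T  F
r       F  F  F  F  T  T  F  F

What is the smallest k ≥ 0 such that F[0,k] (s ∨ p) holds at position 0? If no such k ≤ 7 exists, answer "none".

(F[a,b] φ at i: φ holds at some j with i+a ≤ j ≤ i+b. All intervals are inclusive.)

1

Scan j = 0,1,… for (s ∨ p):
  j=0: fails
  j=1: holds
First hit at j=1, so smallest k = 1-0 = 1.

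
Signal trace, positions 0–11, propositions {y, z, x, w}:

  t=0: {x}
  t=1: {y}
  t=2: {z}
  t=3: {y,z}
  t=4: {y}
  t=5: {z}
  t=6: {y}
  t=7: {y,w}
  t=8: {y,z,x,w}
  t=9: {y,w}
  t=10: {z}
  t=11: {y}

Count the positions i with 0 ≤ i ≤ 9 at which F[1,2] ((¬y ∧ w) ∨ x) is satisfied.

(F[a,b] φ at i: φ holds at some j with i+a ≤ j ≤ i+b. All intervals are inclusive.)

Evaluate at each i in [0,9]:
  i=0: ✗ (none in [1,2])
  i=1: ✗ (none in [2,3])
  i=2: ✗ (none in [3,4])
  i=3: ✗ (none in [4,5])
  i=4: ✗ (none in [5,6])
  i=5: ✗ (none in [6,7])
  i=6: ✓ (witness j=8)
  i=7: ✓ (witness j=8)
  i=8: ✗ (none in [9,10])
  i=9: ✗ (none in [10,11])
Positions where it holds: {6, 7} → 2.

2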